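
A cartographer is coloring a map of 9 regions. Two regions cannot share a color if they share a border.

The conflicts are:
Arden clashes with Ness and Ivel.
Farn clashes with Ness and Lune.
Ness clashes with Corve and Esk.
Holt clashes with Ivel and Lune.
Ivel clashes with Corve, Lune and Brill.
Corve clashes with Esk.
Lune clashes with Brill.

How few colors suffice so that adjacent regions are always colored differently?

Ness, Corve, Esk are mutually in conflict, so at least 3 colors are needed.
3 colors suffice: Arden=2, Farn=3, Ness=1, Holt=3, Ivel=1, Corve=2, Esk=3, Lune=2, Brill=3. Each listed conflict is separated.

3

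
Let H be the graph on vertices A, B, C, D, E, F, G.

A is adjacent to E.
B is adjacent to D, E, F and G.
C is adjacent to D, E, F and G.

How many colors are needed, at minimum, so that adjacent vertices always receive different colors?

C and F are adjacent, so at least 2 colors are needed.
2 colors suffice: color 1 → {A, B, C}; color 2 → {D, E, F, G}. Every edge joins two different colors.

2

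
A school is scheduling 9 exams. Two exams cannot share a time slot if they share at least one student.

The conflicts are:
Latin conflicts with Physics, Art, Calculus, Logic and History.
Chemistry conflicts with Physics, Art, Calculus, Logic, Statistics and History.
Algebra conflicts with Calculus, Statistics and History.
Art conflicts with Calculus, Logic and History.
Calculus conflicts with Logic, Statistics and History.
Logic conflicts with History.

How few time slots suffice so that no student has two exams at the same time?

Chemistry, Art, Calculus, Logic, History pairwise conflict, so at least 5 time slots are needed.
Using 5 time slots: Latin=2, Chemistry=2, Algebra=2, Physics=1, Art=5, Calculus=1, Logic=4, Statistics=3, History=3. No two conflicting exams share a time slot.

5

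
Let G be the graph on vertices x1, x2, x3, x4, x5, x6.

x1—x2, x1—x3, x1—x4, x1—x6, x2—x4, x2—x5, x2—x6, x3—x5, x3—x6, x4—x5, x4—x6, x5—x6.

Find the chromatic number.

4

x2, x4, x5, x6 form a clique, so at least 4 colors are needed.
4 colors suffice: color red → {x6}; color blue → {x1, x5}; color green → {x2, x3}; color yellow → {x4}. Each edge has distinct colors on its endpoints.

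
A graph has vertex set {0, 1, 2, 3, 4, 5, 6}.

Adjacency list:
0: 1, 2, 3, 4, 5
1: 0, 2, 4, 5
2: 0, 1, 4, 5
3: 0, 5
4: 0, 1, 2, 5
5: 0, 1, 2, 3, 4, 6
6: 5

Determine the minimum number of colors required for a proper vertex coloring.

0, 1, 2, 4, 5 are mutually adjacent (a clique of size 5), so at least 5 colors are needed.
5 colors suffice: color a → {5}; color b → {0, 6}; color c → {3, 4}; color d → {2}; color e → {1}. No two adjacent vertices share a color.

5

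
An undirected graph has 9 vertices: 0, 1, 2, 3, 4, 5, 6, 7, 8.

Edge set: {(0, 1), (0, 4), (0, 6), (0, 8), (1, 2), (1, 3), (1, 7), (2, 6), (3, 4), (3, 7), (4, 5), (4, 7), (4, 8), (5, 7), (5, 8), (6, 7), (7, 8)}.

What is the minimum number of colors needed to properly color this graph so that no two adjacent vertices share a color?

4

4, 5, 7, 8 are mutually adjacent (a clique of size 4), so at least 4 colors are needed.
One proper 4-coloring: 0=a, 1=b, 2=a, 3=c, 4=b, 5=d, 6=b, 7=a, 8=c. No two adjacent vertices share a color.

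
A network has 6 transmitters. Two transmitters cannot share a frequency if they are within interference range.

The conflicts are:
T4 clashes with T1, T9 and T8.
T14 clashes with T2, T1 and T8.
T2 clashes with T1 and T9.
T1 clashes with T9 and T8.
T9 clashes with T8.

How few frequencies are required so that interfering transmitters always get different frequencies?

4

T4, T1, T9, T8 pairwise conflict, so at least 4 frequencies are needed.
A valid assignment using 4 frequencies: T4=4, T14=2, T2=3, T1=1, T9=2, T8=3. No two conflicting transmitters share a frequency.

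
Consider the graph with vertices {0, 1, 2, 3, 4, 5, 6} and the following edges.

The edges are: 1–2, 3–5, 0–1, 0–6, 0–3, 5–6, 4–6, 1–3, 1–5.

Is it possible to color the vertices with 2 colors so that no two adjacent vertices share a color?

No

1, 3, 5 are mutually adjacent, so at least 3 colors are needed.
So 2 colors are not enough.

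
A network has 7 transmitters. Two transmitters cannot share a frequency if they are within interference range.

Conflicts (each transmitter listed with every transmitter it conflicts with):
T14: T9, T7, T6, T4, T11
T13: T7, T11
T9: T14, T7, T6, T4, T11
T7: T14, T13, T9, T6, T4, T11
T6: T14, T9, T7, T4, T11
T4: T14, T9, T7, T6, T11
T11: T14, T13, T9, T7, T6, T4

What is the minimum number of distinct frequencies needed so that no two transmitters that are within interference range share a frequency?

6

T14, T9, T7, T6, T4, T11 pairwise conflict, so at least 6 frequencies are needed.
A valid assignment using 6 frequencies: T14=6, T13=3, T9=3, T7=2, T6=5, T4=4, T11=1. Each listed conflict is separated.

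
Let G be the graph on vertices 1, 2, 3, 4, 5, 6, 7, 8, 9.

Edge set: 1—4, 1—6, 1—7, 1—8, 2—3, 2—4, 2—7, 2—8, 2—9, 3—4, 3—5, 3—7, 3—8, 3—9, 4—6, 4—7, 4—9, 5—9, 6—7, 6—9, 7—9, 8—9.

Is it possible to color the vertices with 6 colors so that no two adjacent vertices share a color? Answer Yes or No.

Yes

The chromatic number is 5. 2, 3, 4, 7, 9 are pairwise adjacent (a clique of size 5), so at least 5 colors are needed.
5 colors suffice: color red → {1, 9}; color blue → {3, 6}; color green → {4, 5, 8}; color yellow → {7}; color purple → {2}.
Since 6 ≥ 5, a proper 6-coloring certainly exists.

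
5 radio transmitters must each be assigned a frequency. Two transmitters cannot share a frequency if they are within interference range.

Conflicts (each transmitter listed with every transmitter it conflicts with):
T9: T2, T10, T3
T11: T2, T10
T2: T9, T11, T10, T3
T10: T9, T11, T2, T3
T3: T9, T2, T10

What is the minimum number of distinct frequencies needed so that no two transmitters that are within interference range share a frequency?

T9, T2, T10, T3 are mutually in conflict, so at least 4 frequencies are needed.
4 frequencies suffice: frequency 1 → {T2}; frequency 2 → {T10}; frequency 3 → {T11, T3}; frequency 4 → {T9}. Each listed conflict is separated.

4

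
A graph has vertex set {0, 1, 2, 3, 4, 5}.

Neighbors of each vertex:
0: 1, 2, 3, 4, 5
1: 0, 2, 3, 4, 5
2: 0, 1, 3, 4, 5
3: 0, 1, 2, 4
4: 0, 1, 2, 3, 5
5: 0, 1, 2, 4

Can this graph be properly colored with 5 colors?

The chromatic number is 5. 0, 1, 2, 4, 5 are pairwise adjacent (a clique of size 5), so at least 5 colors are needed.
5 colors suffice: 0=green, 1=yellow, 2=red, 3=purple, 4=blue, 5=purple.
That is already a proper 5-coloring.

Yes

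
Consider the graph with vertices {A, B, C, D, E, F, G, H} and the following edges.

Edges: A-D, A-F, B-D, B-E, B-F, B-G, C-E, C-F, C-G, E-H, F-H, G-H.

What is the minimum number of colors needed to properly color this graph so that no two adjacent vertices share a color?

G and H are adjacent, so at least 2 colors are needed.
A valid assignment using 2 colors: A=2, B=2, C=2, D=1, E=1, F=1, G=1, H=2. Each edge has distinct colors on its endpoints.

2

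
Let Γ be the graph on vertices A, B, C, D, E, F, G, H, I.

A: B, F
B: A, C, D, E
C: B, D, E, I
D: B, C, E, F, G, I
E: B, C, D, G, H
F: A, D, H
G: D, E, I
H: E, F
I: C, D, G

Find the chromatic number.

4

B, C, D, E form a clique, so at least 4 colors are needed.
4 colors suffice: A=1, B=4, C=3, D=1, E=2, F=2, G=3, H=1, I=2. Every edge joins two different colors.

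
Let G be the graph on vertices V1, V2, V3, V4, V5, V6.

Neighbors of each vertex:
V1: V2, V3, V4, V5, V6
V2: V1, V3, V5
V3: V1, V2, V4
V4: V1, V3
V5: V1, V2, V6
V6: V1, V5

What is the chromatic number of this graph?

V1, V3, V4 are pairwise adjacent, so at least 3 colors are needed.
A valid assignment using 3 colors: V1=1, V2=3, V3=2, V4=3, V5=2, V6=3. Every edge joins two different colors.

3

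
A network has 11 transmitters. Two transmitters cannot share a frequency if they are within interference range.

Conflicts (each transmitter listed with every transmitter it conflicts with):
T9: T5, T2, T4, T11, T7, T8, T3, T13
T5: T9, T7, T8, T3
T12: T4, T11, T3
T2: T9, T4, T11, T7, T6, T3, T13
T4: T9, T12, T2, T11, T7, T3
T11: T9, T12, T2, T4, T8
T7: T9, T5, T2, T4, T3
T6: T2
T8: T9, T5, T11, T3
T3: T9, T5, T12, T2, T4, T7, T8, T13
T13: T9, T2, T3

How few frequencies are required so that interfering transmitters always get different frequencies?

T9, T2, T4, T7, T3 all conflict with each other, so at least 5 frequencies are needed.
Using 5 frequencies: T9=2, T5=4, T12=2, T2=3, T4=4, T11=1, T7=5, T6=1, T8=3, T3=1, T13=4. Each listed conflict is separated.

5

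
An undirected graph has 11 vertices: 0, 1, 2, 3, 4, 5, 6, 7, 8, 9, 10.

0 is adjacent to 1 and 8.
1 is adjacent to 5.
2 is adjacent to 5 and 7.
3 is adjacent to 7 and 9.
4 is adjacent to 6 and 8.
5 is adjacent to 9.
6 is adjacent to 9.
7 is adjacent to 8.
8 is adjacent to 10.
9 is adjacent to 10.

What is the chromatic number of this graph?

The cycle 9-5-2-7-3-9 has odd length 5, so it cannot be 2-colored; at least 3 colors are needed.
One proper 3-coloring: 0=blue, 1=red, 2=red, 3=green, 4=blue, 5=blue, 6=green, 7=blue, 8=red, 9=red, 10=blue. No two adjacent vertices share a color.

3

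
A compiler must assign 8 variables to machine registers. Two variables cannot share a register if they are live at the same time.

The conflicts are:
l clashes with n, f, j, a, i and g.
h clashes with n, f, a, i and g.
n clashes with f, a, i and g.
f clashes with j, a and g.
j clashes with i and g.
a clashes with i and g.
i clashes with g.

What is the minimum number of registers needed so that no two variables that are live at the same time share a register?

l, n, f, a, g are mutually in conflict, so at least 5 registers are needed.
5 registers suffice: l=4, h=4, n=5, f=3, j=2, a=2, i=3, g=1. Every pair that conflicts lands in different registers.

5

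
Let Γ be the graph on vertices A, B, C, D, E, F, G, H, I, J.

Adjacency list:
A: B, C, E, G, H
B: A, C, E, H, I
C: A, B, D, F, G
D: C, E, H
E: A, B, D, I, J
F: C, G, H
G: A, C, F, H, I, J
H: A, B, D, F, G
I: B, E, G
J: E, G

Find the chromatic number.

B, E, I are mutually adjacent, so at least 3 colors are needed.
One proper 3-coloring: A=3, B=1, C=2, D=1, E=2, F=3, G=1, H=2, I=3, J=3. Every edge joins two different colors.

3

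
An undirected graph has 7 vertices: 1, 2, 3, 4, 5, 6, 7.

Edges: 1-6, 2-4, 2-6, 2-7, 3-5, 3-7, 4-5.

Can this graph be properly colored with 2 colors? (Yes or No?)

The cycle 7-3-5-4-2-7 has odd length 5, so it cannot be 2-colored; at least 3 colors are needed.
So 2 colors are not enough.

No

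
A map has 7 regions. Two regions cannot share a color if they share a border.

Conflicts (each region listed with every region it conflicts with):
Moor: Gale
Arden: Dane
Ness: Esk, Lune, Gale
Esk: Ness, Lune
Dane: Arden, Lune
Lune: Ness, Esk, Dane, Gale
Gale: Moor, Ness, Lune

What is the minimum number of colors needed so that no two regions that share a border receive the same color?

Ness, Lune, Gale are mutually in conflict, so at least 3 colors are needed.
3 colors suffice: color 1 → {Moor, Arden, Lune}; color 2 → {Esk, Dane, Gale}; color 3 → {Ness}. Every pair that conflicts lands in different colors.

3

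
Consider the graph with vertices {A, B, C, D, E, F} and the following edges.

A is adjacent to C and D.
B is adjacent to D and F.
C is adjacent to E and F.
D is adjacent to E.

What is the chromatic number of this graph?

3

The cycle B-D-E-C-F-B has odd length 5, so it cannot be 2-colored; at least 3 colors are needed.
One proper 3-coloring: A=2, B=3, C=1, D=1, E=2, F=2. Every edge joins two different colors.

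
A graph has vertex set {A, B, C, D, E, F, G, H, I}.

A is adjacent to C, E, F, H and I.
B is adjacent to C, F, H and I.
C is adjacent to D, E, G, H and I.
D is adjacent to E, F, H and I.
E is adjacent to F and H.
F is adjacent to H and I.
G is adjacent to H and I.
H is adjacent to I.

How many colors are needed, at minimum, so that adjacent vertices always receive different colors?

B, C, H, I are pairwise adjacent (a clique of size 4), so at least 4 colors are needed.
4 colors suffice: color red → {H}; color blue → {C, F}; color green → {E, I}; color yellow → {A, B, D, G}. Each edge has distinct colors on its endpoints.

4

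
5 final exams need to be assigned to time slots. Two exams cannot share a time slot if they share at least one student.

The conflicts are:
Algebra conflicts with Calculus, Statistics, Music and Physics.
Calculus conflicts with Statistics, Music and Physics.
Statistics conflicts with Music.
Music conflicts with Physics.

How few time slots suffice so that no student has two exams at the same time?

4

Algebra, Calculus, Statistics, Music pairwise conflict, so at least 4 time slots are needed.
4 time slots suffice: time slot 1 → {Algebra}; time slot 2 → {Music}; time slot 3 → {Calculus}; time slot 4 → {Statistics, Physics}. No two conflicting exams share a time slot.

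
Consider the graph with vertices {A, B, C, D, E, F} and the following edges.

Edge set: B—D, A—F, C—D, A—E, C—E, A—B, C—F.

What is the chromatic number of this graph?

3

The cycle B-D-C-E-A-B has odd length 5, so it cannot be 2-colored; at least 3 colors are needed.
A valid assignment using 3 colors: A=1, B=3, C=1, D=2, E=2, F=2. Every edge joins two different colors.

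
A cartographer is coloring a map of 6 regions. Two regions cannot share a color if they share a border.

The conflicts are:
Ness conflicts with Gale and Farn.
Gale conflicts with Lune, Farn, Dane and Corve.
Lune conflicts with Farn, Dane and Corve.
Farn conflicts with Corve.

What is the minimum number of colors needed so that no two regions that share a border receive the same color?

4

Gale, Lune, Farn, Corve pairwise conflict, so at least 4 colors are needed.
4 colors suffice: color 1 → {Gale}; color 2 → {Farn, Dane}; color 3 → {Ness, Lune}; color 4 → {Corve}. Each listed conflict is separated.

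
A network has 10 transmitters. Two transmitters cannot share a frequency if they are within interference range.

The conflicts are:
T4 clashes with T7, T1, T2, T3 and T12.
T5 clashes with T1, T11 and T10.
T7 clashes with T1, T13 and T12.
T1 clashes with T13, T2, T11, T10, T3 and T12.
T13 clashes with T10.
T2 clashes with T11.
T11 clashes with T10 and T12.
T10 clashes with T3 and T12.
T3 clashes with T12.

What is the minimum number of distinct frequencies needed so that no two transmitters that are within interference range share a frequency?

T1, T10, T3, T12 pairwise conflict, so at least 4 frequencies are needed.
4 frequencies suffice: frequency 1 → {T1}; frequency 2 → {T5, T13, T2, T12}; frequency 3 → {T4, T10}; frequency 4 → {T7, T11, T3}. Every pair that conflicts lands in different frequencies.

4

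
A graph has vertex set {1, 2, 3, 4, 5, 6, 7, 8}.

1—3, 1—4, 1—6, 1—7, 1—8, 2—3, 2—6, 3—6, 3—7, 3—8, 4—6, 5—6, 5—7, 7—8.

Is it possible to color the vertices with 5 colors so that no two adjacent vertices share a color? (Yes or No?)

Yes

The chromatic number is 4. 1, 3, 7, 8 are mutually adjacent (a clique of size 4), so at least 4 colors are needed.
4 colors suffice: 1=b, 2=b, 3=a, 4=a, 5=a, 6=c, 7=c, 8=d.
Since 5 ≥ 4, a proper 5-coloring certainly exists.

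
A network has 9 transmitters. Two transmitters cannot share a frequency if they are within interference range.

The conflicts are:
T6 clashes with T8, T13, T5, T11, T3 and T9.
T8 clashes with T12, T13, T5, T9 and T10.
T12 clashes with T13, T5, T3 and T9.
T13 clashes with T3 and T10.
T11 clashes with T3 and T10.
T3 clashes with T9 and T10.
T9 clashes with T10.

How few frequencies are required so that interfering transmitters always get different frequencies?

3

T6, T3, T9 are mutually in conflict, so at least 3 frequencies are needed.
3 frequencies suffice: frequency 1 → {T6, T12, T10}; frequency 2 → {T8, T3}; frequency 3 → {T13, T5, T11, T9}. Each listed conflict is separated.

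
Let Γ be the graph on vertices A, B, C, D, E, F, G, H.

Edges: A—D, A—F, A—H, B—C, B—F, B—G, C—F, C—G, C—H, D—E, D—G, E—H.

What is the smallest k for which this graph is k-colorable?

3

B, C, F form a triangle, so at least 3 colors are needed.
A valid assignment using 3 colors: A=1, B=3, C=1, D=3, E=1, F=2, G=2, H=2. Each edge has distinct colors on its endpoints.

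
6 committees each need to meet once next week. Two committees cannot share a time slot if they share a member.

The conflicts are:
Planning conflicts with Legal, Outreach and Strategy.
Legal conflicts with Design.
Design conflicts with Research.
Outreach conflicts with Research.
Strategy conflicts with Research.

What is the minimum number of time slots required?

3

The cycle Planning-Outreach-Research-Design-Legal-Planning has odd length 5, so it cannot be 2-colored; at least 3 time slots are needed.
3 time slots suffice: time slot 1 → {Planning, Research}; time slot 2 → {Legal, Outreach, Strategy}; time slot 3 → {Design}. No two conflicting committees share a time slot.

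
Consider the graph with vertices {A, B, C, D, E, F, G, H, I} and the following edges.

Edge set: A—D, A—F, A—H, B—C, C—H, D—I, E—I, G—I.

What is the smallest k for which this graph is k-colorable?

B and C are adjacent, so at least 2 colors are needed.
A valid assignment using 2 colors: A=1, B=2, C=1, D=2, E=2, F=2, G=2, H=2, I=1. No two adjacent vertices share a color.

2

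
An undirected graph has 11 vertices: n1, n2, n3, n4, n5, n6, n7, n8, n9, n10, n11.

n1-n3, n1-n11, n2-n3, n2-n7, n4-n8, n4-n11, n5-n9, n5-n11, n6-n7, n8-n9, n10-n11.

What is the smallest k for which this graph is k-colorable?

The cycle n4-n8-n9-n5-n11-n4 has odd length 5, so it cannot be 2-colored; at least 3 colors are needed.
3 colors suffice: color 1 → {n2, n6, n9, n11}; color 2 → {n1, n4, n5, n7, n10}; color 3 → {n3, n8}. Each edge has distinct colors on its endpoints.

3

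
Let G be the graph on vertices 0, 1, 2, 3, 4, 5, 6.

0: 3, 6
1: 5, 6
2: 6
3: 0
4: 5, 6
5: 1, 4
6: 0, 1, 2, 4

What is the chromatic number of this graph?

2

0 and 6 are adjacent, so at least 2 colors are needed.
2 colors suffice: color red → {3, 5, 6}; color blue → {0, 1, 2, 4}. No two adjacent vertices share a color.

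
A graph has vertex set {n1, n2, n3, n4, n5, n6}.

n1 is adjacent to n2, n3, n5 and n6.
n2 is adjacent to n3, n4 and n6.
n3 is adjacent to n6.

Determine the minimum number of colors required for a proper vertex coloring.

4

n1, n2, n3, n6 are pairwise adjacent (a clique of size 4), so at least 4 colors are needed.
A valid assignment using 4 colors: n1=B, n2=R, n3=Y, n4=B, n5=R, n6=G. Each edge has distinct colors on its endpoints.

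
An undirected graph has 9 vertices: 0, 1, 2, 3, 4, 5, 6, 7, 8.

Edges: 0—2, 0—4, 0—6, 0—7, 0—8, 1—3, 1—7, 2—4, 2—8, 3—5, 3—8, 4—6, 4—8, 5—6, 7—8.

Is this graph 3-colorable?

0, 2, 4, 8 are pairwise adjacent (a clique of size 4), so at least 4 colors are needed.
So 3 colors are not enough.

No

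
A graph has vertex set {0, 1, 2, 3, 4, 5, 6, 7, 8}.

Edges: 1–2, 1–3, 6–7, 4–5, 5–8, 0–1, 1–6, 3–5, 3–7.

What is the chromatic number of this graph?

2

4 and 5 are adjacent, so at least 2 colors are needed.
One proper 2-coloring: 0=b, 1=a, 2=b, 3=b, 4=b, 5=a, 6=b, 7=a, 8=b. Every edge joins two different colors.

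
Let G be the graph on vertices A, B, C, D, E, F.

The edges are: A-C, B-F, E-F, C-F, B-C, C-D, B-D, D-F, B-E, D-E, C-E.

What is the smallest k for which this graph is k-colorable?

B, C, D, E, F are pairwise adjacent (a clique of size 5), so at least 5 colors are needed.
5 colors suffice: color 1 → {C}; color 2 → {A, D}; color 3 → {B}; color 4 → {F}; color 5 → {E}. Each edge has distinct colors on its endpoints.

5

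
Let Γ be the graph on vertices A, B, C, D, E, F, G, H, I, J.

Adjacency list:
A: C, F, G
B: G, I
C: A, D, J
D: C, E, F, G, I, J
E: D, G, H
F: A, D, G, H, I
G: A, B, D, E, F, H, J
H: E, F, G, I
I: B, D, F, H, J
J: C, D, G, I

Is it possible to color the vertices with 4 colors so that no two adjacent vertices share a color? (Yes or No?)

Yes

The chromatic number is 3. F, G, H are pairwise adjacent, so at least 3 colors are needed.
3 colors suffice: A=blue, B=blue, C=red, D=blue, E=green, F=green, G=red, H=blue, I=red, J=green.
Since 4 ≥ 3, a proper 4-coloring certainly exists.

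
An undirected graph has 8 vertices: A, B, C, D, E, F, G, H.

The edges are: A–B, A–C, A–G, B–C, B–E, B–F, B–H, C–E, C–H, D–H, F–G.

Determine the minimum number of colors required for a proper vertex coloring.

3

A, B, C form a triangle, so at least 3 colors are needed.
3 colors suffice: color 1 → {B, D, G}; color 2 → {C, F}; color 3 → {A, E, H}. Each edge has distinct colors on its endpoints.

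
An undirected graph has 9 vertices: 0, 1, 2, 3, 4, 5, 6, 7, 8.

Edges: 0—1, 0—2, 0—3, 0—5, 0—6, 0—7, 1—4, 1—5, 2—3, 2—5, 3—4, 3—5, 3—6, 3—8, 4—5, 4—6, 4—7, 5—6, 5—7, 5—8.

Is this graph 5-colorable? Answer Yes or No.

The chromatic number is 4. 3, 4, 5, 6 are pairwise adjacent (a clique of size 4), so at least 4 colors are needed.
4 colors suffice: color red → {5}; color blue → {1, 3, 7}; color green → {0, 4, 8}; color yellow → {2, 6}.
Since 5 ≥ 4, a proper 5-coloring certainly exists.

Yes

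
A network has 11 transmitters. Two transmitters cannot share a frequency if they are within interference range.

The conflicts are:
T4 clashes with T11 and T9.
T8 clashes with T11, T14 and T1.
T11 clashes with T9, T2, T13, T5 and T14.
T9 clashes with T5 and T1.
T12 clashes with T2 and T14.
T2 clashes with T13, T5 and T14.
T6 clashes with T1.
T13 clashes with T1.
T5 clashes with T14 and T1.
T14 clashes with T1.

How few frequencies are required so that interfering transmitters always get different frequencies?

T11, T2, T5, T14 all conflict with each other, so at least 4 frequencies are needed.
4 frequencies suffice: frequency 1 → {T11, T12, T1}; frequency 2 → {T9, T6, T13, T14}; frequency 3 → {T4, T8, T2}; frequency 4 → {T5}. Every pair that conflicts lands in different frequencies.

4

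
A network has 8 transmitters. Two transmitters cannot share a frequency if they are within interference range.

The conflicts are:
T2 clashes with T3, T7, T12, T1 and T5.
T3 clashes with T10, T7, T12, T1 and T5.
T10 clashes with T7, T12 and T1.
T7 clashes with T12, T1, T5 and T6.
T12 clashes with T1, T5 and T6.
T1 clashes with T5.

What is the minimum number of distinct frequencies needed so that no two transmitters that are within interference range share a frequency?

6

T2, T3, T7, T12, T1, T5 all conflict with each other, so at least 6 frequencies are needed.
6 frequencies suffice: frequency 1 → {T12}; frequency 2 → {T7}; frequency 3 → {T1, T6}; frequency 4 → {T3}; frequency 5 → {T2, T10}; frequency 6 → {T5}. No two conflicting transmitters share a frequency.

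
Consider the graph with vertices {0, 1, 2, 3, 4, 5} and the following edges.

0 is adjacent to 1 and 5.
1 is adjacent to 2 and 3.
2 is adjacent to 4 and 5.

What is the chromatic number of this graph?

2

0 and 1 are adjacent, so at least 2 colors are needed.
2 colors suffice: color red → {1, 4, 5}; color blue → {0, 2, 3}. Every edge joins two different colors.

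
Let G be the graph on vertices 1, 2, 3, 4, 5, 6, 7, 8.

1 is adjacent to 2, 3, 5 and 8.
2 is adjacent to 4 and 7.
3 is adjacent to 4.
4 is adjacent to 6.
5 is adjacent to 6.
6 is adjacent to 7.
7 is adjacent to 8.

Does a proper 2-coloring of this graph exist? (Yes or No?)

No

The cycle 6-7-8-1-5-6 has odd length 5, so it cannot be 2-colored; at least 3 colors are needed.
So 2 colors are not enough.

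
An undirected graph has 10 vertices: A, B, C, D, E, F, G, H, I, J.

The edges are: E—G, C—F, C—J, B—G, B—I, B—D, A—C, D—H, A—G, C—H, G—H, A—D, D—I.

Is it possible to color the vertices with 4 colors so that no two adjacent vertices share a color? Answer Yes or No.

The chromatic number is 3. B, D, I form a triangle, so at least 3 colors are needed.
3 colors suffice: A=blue, B=blue, C=red, D=red, E=blue, F=blue, G=red, H=blue, I=green, J=blue.
Since 4 ≥ 3, a proper 4-coloring certainly exists.

Yes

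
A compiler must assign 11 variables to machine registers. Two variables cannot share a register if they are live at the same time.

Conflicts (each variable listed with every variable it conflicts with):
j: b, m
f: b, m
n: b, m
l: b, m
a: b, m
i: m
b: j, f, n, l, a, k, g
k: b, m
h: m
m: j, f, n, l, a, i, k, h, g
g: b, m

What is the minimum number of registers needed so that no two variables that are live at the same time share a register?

k and m conflict, so at least 2 registers are needed.
2 registers suffice: register 1 → {b, m}; register 2 → {j, f, n, l, a, i, k, h, g}. Every pair that conflicts lands in different registers.

2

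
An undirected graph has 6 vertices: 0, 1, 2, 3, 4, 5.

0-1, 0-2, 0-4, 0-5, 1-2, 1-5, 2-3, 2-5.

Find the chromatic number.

4

0, 1, 2, 5 are pairwise adjacent (a clique of size 4), so at least 4 colors are needed.
A valid assignment using 4 colors: 0=red, 1=green, 2=blue, 3=red, 4=blue, 5=yellow. No two adjacent vertices share a color.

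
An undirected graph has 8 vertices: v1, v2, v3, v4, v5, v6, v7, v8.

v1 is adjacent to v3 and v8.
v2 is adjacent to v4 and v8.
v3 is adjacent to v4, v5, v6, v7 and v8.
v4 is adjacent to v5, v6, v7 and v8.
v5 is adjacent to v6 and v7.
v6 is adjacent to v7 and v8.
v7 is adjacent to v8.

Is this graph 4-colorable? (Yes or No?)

No

v3, v4, v6, v7, v8 are mutually adjacent (a clique of size 5), so at least 5 colors are needed.
So 4 colors are not enough.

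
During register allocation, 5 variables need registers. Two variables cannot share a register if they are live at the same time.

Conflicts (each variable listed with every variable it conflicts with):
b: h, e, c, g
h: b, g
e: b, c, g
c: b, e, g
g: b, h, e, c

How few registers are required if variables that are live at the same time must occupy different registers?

4

b, e, c, g all conflict with each other, so at least 4 registers are needed.
4 registers suffice: register 1 → {g}; register 2 → {b}; register 3 → {h, e}; register 4 → {c}. Each listed conflict is separated.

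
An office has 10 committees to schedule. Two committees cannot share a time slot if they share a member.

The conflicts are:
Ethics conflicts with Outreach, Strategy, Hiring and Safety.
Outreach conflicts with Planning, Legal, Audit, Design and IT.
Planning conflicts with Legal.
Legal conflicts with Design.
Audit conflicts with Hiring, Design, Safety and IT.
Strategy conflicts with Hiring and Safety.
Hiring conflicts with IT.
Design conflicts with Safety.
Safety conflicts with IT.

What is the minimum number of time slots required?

Ethics, Strategy, Safety all conflict with each other, so at least 3 time slots are needed.
Using 3 time slots: Ethics=2, Outreach=1, Planning=3, Legal=2, Audit=2, Strategy=3, Hiring=1, Design=3, Safety=1, IT=3. Every pair that conflicts lands in different time slots.

3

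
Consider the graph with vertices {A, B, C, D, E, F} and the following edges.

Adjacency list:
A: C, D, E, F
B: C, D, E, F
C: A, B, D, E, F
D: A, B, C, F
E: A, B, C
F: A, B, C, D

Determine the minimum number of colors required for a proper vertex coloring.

4

A, C, D, F form a clique, so at least 4 colors are needed.
A valid assignment using 4 colors: A=3, B=3, C=1, D=4, E=2, F=2. Every edge joins two different colors.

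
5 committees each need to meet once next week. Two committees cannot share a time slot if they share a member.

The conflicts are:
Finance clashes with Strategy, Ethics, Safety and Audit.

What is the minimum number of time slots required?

Finance and Safety conflict, so at least 2 time slots are needed.
2 time slots suffice: time slot 1 → {Finance}; time slot 2 → {Strategy, Ethics, Safety, Audit}. Every pair that conflicts lands in different time slots.

2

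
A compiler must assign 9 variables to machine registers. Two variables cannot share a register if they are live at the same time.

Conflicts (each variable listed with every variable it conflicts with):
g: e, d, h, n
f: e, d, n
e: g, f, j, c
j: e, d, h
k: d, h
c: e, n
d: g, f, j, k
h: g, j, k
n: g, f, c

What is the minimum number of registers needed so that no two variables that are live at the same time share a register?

g and h conflict, so at least 2 registers are needed.
2 registers suffice: register 1 → {e, d, h, n}; register 2 → {g, f, j, k, c}. Every pair that conflicts lands in different registers.

2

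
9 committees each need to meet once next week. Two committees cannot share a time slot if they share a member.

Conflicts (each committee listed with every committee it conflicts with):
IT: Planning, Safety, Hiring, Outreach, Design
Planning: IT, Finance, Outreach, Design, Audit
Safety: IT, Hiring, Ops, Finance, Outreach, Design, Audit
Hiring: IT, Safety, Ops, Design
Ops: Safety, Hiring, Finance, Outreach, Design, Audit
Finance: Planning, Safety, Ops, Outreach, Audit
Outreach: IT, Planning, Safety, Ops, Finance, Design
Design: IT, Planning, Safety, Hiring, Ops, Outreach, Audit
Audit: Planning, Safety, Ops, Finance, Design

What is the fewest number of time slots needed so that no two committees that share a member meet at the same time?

IT, Planning, Outreach, Design all conflict with each other, so at least 4 time slots are needed.
4 time slots suffice: time slot 1 → {Finance, Design}; time slot 2 → {Planning, Safety}; time slot 3 → {Hiring, Outreach, Audit}; time slot 4 → {IT, Ops}. Each listed conflict is separated.

4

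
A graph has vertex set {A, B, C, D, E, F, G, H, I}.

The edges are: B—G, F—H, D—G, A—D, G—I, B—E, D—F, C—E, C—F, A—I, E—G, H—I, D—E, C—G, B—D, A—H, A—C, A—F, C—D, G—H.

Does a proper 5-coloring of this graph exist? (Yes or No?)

Yes

The chromatic number is 4. A, C, D, F are pairwise adjacent (a clique of size 4), so at least 4 colors are needed.
4 colors suffice: color red → {D, H}; color blue → {A, G}; color green → {B, C, I}; color yellow → {E, F}.
Since 5 ≥ 4, a proper 5-coloring certainly exists.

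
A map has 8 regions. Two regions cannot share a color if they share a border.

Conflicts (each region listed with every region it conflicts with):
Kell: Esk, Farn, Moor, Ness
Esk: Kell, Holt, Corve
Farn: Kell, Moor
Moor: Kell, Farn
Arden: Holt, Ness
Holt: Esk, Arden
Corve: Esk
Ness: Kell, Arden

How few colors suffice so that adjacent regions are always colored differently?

Kell, Farn, Moor all conflict with each other, so at least 3 colors are needed.
3 colors suffice: color 1 → {Kell, Holt, Corve}; color 2 → {Esk, Moor, Arden}; color 3 → {Farn, Ness}. Every pair that conflicts lands in different colors.

3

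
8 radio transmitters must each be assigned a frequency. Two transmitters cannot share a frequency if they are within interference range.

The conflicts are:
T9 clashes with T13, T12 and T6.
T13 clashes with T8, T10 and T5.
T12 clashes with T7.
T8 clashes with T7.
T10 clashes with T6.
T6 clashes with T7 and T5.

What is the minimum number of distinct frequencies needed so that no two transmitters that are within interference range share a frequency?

The cycle T13-T10-T6-T7-T8-T13 has odd length 5, so it cannot be 2-colored; at least 3 frequencies are needed.
3 frequencies suffice: frequency 1 → {T13, T12, T6}; frequency 2 → {T9, T10, T7, T5}; frequency 3 → {T8}. Each listed conflict is separated.

3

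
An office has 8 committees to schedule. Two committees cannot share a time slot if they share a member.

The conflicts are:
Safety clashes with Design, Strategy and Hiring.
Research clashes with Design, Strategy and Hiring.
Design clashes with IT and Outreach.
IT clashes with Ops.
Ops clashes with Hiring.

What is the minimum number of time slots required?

The cycle IT-Ops-Hiring-Safety-Design-IT has odd length 5, so it cannot be 2-colored; at least 3 time slots are needed.
3 time slots suffice: time slot 1 → {Design, Strategy, Hiring}; time slot 2 → {Safety, Research, IT, Outreach}; time slot 3 → {Ops}. No two conflicting committees share a time slot.

3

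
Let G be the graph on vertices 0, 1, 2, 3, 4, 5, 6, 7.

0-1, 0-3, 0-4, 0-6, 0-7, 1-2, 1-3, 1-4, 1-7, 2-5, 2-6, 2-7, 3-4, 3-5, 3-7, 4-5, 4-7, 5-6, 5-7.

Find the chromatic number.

5

0, 1, 3, 4, 7 are mutually adjacent (a clique of size 5), so at least 5 colors are needed.
5 colors suffice: color a → {6, 7}; color b → {2, 3}; color c → {0, 5}; color d → {1}; color e → {4}. No two adjacent vertices share a color.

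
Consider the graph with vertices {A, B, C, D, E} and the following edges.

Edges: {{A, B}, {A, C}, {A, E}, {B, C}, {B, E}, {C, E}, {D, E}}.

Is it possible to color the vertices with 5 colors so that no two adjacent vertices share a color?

Yes

The chromatic number is 4. A, B, C, E are mutually adjacent (a clique of size 4), so at least 4 colors are needed.
4 colors suffice: color red → {E}; color blue → {A, D}; color green → {B}; color yellow → {C}.
Since 5 ≥ 4, a proper 5-coloring certainly exists.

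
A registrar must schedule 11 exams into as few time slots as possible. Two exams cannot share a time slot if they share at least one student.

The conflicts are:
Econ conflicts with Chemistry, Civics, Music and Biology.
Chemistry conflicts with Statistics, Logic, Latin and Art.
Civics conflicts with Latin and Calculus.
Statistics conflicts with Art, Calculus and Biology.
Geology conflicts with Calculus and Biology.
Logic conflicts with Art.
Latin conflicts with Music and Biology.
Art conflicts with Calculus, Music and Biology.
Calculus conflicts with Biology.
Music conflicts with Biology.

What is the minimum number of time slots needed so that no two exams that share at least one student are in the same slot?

4

Statistics, Art, Calculus, Biology pairwise conflict, so at least 4 time slots are needed.
Using 4 time slots: Econ=2, Chemistry=1, Civics=1, Statistics=4, Geology=2, Logic=3, Latin=2, Art=2, Calculus=3, Music=3, Biology=1. No two conflicting exams share a time slot.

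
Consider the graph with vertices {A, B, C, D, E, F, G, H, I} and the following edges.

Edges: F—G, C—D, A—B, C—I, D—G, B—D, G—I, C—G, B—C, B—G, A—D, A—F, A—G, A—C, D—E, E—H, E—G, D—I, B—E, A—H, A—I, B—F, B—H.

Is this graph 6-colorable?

Yes

The chromatic number is 5. A, B, C, D, G are mutually adjacent (a clique of size 5), so at least 5 colors are needed.
One proper 5-coloring: A=2, B=1, C=5, D=4, E=2, F=4, G=3, H=3, I=1.
Since 6 ≥ 5, a proper 6-coloring certainly exists.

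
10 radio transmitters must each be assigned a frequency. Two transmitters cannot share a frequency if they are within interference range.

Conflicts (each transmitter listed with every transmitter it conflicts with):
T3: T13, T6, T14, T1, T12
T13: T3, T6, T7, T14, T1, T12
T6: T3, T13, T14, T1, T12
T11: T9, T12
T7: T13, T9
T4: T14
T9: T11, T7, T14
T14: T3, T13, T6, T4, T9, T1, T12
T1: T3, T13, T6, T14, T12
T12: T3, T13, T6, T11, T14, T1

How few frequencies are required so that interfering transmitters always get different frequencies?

T3, T13, T6, T14, T1, T12 pairwise conflict, so at least 6 frequencies are needed.
6 frequencies suffice: T3=5, T13=2, T6=6, T11=1, T7=1, T4=2, T9=2, T14=1, T1=4, T12=3. Every pair that conflicts lands in different frequencies.

6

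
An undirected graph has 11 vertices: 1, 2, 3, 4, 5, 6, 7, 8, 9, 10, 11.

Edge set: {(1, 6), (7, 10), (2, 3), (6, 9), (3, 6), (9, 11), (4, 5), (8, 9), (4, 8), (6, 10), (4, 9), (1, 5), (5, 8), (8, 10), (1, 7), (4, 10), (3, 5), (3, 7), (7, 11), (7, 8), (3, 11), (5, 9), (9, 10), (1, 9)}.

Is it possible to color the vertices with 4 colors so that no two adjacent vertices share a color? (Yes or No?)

The chromatic number is 4. 4, 5, 8, 9 are mutually adjacent (a clique of size 4), so at least 4 colors are needed.
One proper 4-coloring: 1=b, 2=a, 3=b, 4=d, 5=c, 6=d, 7=a, 8=b, 9=a, 10=c, 11=c.
That is already a proper 4-coloring.

Yes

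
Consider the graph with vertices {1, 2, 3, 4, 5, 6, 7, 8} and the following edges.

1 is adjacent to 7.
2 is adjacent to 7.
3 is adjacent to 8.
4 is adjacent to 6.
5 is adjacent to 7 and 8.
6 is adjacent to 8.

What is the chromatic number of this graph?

5 and 8 are adjacent, so at least 2 colors are needed.
2 colors suffice: color red → {4, 7, 8}; color blue → {1, 2, 3, 5, 6}. Every edge joins two different colors.

2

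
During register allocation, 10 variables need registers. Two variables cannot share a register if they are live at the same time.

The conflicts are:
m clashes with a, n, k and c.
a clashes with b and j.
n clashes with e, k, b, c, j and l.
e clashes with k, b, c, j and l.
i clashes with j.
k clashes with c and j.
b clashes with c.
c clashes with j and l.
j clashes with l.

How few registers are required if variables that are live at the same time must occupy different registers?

n, e, c, j, l pairwise conflict, so at least 5 registers are needed.
5 registers suffice: register 1 → {a, n, i}; register 2 → {c}; register 3 → {m, b, j}; register 4 → {e}; register 5 → {k, l}. No two conflicting variables share a register.

5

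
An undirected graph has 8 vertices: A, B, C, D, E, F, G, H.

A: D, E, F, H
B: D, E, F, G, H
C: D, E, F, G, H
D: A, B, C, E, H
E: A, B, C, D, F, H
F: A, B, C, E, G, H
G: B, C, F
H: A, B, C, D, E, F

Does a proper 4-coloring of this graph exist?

The chromatic number is 4. B, D, E, H are pairwise adjacent (a clique of size 4), so at least 4 colors are needed.
4 colors suffice: color 1 → {G, H}; color 2 → {E}; color 3 → {D, F}; color 4 → {A, B, C}.
That is already a proper 4-coloring.

Yes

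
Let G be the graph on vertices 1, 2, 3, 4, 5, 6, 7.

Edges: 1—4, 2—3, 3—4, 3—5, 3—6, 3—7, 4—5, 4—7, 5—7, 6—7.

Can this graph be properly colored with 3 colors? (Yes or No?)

3, 4, 5, 7 are mutually adjacent (a clique of size 4), so at least 4 colors are needed.
So 3 colors are not enough.

No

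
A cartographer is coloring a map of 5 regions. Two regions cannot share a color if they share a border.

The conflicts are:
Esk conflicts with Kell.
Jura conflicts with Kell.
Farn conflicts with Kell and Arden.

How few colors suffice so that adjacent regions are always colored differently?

Jura and Kell conflict, so at least 2 colors are needed.
2 colors suffice: Esk=2, Jura=2, Farn=2, Kell=1, Arden=1. Every pair that conflicts lands in different colors.

2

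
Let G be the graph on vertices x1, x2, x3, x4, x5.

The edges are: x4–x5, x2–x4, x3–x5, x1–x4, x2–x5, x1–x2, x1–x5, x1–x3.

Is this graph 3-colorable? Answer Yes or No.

x1, x2, x4, x5 form a clique, so at least 4 colors are needed.
So 3 colors are not enough.

No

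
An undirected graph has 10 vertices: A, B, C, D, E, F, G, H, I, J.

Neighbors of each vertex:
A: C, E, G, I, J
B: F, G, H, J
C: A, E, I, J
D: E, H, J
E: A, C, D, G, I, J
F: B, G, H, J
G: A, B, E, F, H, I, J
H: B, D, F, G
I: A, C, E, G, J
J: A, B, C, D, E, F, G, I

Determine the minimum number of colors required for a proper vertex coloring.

5

A, C, E, I, J form a clique, so at least 5 colors are needed.
5 colors suffice: color red → {H, J}; color blue → {C, D, G}; color green → {B, E}; color yellow → {A, F}; color purple → {I}. Each edge has distinct colors on its endpoints.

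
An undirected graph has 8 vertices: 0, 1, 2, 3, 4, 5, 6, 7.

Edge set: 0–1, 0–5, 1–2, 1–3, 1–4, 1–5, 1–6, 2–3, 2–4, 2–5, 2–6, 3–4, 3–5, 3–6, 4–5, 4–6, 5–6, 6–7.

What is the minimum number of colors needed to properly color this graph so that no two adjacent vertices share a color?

6

1, 2, 3, 4, 5, 6 are mutually adjacent (a clique of size 6), so at least 6 colors are needed.
6 colors suffice: color red → {0, 6}; color blue → {1, 7}; color green → {5}; color yellow → {3}; color purple → {2}; color orange → {4}. No two adjacent vertices share a color.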